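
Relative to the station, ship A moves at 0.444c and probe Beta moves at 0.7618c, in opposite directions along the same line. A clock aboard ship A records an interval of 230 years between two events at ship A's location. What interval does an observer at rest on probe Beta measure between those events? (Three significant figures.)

The velocity of ship A relative to probe Beta is (0.444 + 0.7618)c / (1 + 0.444×0.7618) = 0.90103c; relative speed 0.90103c.
γ for this relative speed: γ = 1/√(1 − 0.811855) = 2.3054.
Ship A's interval is proper; time dilation gives Δt_B = γΔτ = 2.3054 × 230 years = 530 years.

530 years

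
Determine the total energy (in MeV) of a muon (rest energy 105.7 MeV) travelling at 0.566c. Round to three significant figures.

128 MeV

With β = 0.566, γ = 1/√(1 − 0.566²) = 1/√0.679644 = 1.213.
Total energy: E = γmc² = 1.213 × 105.7 MeV = 128 MeV.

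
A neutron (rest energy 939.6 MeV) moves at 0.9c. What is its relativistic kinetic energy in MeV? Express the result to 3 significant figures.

With β = 0.9, γ = 1/√(1 − 0.9²) = 1/√0.19 = 2.2942.
Kinetic energy: K = (γ − 1)mc² = (2.2942 − 1) × 939.6 MeV = 1.2942 × 939.6 = 1220 MeV.

1220 MeV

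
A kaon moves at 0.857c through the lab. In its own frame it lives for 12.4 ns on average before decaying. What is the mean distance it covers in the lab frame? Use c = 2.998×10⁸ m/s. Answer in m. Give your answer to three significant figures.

γ = 1/√(1 − β²) = 1/√(1 − 0.734449) = 1/√0.265551 = 1/0.515316 = 1.9406.
Lab-frame lifetime: Δt = γτ = 1.9406 × 12.4 ns = 24.063 ns.
Distance: d = vΔt = 0.857 × 2.998×10⁸ m/s × 2.4063×10^-8 s = 6.18 m.

6.18 m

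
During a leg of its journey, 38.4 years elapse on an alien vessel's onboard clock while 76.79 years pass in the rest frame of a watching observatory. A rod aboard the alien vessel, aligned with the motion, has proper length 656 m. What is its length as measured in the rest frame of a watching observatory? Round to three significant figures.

328 m

γ = Δt/Δτ = 76.79/38.4 = 1.99974.
The rod contracts by the same γ: 656 m / 1.99974 = 328 m.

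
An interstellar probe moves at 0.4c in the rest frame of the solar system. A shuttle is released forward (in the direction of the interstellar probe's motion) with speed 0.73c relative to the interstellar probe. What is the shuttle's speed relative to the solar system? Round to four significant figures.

Relativistic velocity addition: u = (u' + v)/(1 + u'v/c²), with u' = 0.73c and v = 0.4c.
Numerator: 0.73 + 0.4 = 1.13. Denominator: 1 + (0.73)(0.4) = 1.292.
u = 1.13/1.292 = 0.87461, so the speed is 0.8746c.

0.8746c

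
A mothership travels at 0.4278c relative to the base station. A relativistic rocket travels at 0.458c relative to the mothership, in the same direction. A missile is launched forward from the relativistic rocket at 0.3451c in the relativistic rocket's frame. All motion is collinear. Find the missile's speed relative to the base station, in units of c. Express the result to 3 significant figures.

0.865c

First combine the missile and relativistic rocket (S''→S'): u₁ = (0.3451 + 0.458)/(1 + 0.3451×0.458) = 0.8031/1.1580558 = 0.69349.
Then combine with the mothership (S'→S): u = (0.69349 + 0.4278)/(1 + 0.69349×0.4278) = 1.12129/1.296675022 = 0.86474.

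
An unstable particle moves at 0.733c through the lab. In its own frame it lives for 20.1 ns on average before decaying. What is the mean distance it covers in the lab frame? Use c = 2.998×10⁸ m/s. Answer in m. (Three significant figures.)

6.49 m

γ = 1/√(1 − β²) = 1/√(1 − 0.537289) = 1/√0.462711 = 1/0.680229 = 1.4701.
Lab-frame lifetime: Δt = γτ = 1.4701 × 20.1 ns = 29.549 ns.
Distance: d = vΔt = 0.733 × 2.998×10⁸ m/s × 2.9549×10^-8 s = 6.49 m.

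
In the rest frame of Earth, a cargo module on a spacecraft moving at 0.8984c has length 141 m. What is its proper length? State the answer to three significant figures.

γ = 1/√(1 − β²) = 1/√(1 − 0.80712256) = 1/√0.19287744 = 1/0.439178 = 2.277.
Proper length: L₀ = γ·L = 2.277 × 141 = 321 m.

321 m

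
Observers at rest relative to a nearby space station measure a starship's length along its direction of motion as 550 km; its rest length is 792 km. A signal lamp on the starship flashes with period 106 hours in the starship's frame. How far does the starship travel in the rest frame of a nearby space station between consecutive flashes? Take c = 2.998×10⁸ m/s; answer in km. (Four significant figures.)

1.185×10^11 km

From L = L₀/γ: γ = 792/550 = 1.44.
β = √(1 − 1/γ²) = 0.71955. Lab-frame period = γτ = 1.44×106 hours = 152.64 hours. Distance = βc × γτ = 0.71955 × 2.998×10⁸ m/s × 549504 s = 1.1854×10^14 m = 1.185×10^11 km.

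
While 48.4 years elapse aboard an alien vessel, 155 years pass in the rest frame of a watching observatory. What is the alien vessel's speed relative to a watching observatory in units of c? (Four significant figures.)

γ = Δt/Δτ = 155/48.4 = 3.2025.
β = √(1 − 1/γ²) = √(1 − 0.0975038) = √0.9024962 = 0.9500.

0.9500c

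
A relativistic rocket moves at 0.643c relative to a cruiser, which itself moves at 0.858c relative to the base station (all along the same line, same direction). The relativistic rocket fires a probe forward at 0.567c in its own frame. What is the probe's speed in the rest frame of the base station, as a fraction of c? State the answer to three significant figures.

0.991c

Apply u = (u'+v)/(1+u'v) twice. Probe in the cruiser frame: (0.567+0.643)/(1+0.567·0.643) = 1.21/1.364581 = 0.88672c.
That velocity, transformed to the rest frame of the base station: (0.88672+0.858)/(1+0.88672·0.858) = 1.74472/1.76080576 = 0.99086c.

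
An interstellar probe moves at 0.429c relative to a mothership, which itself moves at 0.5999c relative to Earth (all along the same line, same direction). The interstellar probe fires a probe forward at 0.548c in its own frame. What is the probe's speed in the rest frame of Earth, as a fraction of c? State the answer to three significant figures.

First combine the probe and interstellar probe (S''→S'): u₁ = (0.548 + 0.429)/(1 + 0.548×0.429) = 0.977/1.235092 = 0.79103.
Then combine with the mothership (S'→S): u = (0.79103 + 0.5999)/(1 + 0.79103×0.5999) = 1.39093/1.474538897 = 0.9433.

0.943c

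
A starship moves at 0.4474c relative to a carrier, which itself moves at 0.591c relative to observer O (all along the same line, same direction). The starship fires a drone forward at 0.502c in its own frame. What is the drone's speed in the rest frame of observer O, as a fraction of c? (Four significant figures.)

Compose velocities in two stages. Stage 1 (into S'): u₁ = (0.502+0.4474)/(1+0.502×0.4474) = 0.77528.
Stage 2 (into S): u = (0.77528+0.591)/(1+0.77528×0.591) = 0.93697, so the speed is 0.9370c.

0.9370c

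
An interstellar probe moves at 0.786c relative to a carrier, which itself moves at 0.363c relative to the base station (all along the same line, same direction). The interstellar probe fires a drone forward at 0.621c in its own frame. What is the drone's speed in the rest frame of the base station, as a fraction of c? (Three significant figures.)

0.974c

Compose velocities in two stages. Stage 1 (into S'): u₁ = (0.621+0.786)/(1+0.621×0.786) = 0.9455.
Stage 2 (into S): u = (0.9455+0.363)/(1+0.9455×0.363) = 0.97415, so the speed is 0.974c.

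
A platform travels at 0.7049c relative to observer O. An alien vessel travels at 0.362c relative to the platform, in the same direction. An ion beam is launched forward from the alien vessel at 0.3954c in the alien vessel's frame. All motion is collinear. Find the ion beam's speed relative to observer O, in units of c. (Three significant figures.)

0.932c

Compose velocities in two stages. Stage 1 (into S'): u₁ = (0.3954+0.362)/(1+0.3954×0.362) = 0.66256.
Stage 2 (into S): u = (0.66256+0.7049)/(1+0.66256×0.7049) = 0.93212, so the speed is 0.932c.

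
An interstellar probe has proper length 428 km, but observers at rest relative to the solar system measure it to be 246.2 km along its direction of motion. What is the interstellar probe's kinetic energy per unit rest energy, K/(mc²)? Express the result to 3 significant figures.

0.738

γ = L₀/L = 428/246.2 = 1.73842.
K/(mc²) = γ − 1 = 1.73842 − 1 = 0.738.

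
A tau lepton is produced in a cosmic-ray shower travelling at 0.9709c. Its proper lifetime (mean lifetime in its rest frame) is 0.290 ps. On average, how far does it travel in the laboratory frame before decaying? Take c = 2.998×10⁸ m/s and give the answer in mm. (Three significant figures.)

γ = 1/√(1 − β²) = 1/√(1 − 0.94264681) = 1/√0.05735319 = 1/0.239485 = 4.1756.
Lab-frame lifetime: Δt = γτ = 4.1756 × 0.290 ps = 1.2109 ps.
Distance: d = vΔt = 0.9709 × 2.998×10⁸ m/s × 1.2109×10^-12 s = 3.52×10^-4 m = 0.352 mm.

0.352 mm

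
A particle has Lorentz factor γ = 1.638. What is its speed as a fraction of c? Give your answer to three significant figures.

0.792c

β = √(1 − 1/γ²) = √(1 − 1/2.683044) = √0.627289 = 0.792.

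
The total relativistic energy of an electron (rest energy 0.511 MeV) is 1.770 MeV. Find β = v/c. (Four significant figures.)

0.9574

γ = E/(mc²) = 1.770/0.511 = 3.4638.
β = √(1 − 1/γ²) = √(1 − 0.0833478) = √0.9166522 = 0.9574.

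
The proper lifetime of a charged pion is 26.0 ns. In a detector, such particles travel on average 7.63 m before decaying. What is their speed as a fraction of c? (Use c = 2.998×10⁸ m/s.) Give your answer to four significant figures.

Lab distance = (lab lifetime)·v = γτ·βc, so βγ = d/(cτ) = 7.630/(2.998×10⁸ × 2.600×10^-8) = 0.97886.
With βγ = 0.97886: γ² = 1 + (βγ)² = 1.958167, and β = (βγ)/γ = 0.97886/1.39935 = 0.6995.

0.6995c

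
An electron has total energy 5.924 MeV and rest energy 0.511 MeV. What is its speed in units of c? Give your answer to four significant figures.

Total energy E = γmc² gives γ = 5.924/0.511 = 11.593.
Hence β = √(1 − 1/γ²) = √(1 − 0.00744061) = √0.99255939 = 0.9963.

0.9963c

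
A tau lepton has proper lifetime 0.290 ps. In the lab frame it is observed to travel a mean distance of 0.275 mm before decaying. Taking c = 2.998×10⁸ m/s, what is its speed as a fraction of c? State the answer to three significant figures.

0.953c

d = βγcτ ⇒ βγ = d/(cτ) = 2.750×10^-4 m / (8.6942×10^-5 m) = 3.163.
β = (βγ)/√(1+(βγ)²) = 3.163/√11.0046 = 0.953.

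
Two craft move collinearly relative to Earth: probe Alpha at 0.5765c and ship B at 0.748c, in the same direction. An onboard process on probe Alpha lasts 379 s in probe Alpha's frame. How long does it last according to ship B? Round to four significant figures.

397.5 s

Transform probe Alpha's velocity into ship B's frame: (0.5765 − 0.748)/(1 − 0.5765·0.748) = −0.1715/0.568778, so the relative speed is 0.30152c.
γ for this relative speed: γ = 1/√(1 − 0.0909143) = 1.0488.
Probe Alpha's interval is proper; time dilation gives Δt_B = γΔτ = 1.0488 × 379 s = 397.5 s.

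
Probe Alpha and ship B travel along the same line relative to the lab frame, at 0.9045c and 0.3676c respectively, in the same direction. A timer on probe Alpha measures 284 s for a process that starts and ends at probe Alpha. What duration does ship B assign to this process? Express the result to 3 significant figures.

478 s

Speed of probe Alpha in ship B's frame: u = (v_A − v_B)/(1 − v_A v_B/c²) = (0.9045 − 0.3676)/(1 − 0.9045×0.3676) = 0.5369/0.6675058 = 0.80434; |u| = 0.80434c.
γ for this relative speed: γ = 1/√(1 − 0.646963) = 1.683.
Probe Alpha's interval is proper; time dilation gives Δt_B = γΔτ = 1.683 × 284 s = 478 s.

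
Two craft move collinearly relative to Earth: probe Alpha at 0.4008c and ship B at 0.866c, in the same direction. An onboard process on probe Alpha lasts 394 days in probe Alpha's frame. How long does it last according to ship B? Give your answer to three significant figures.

Transform probe Alpha's velocity into ship B's frame: (0.4008 − 0.866)/(1 − 0.4008·0.866) = −0.4652/0.6529072, so the relative speed is 0.71251c.
γ for this relative speed: γ = 1/√(1 − 0.507671) = 1.4252.
Probe Alpha's interval is proper; time dilation gives Δt_B = γΔτ = 1.4252 × 394 days = 562 days.

562 days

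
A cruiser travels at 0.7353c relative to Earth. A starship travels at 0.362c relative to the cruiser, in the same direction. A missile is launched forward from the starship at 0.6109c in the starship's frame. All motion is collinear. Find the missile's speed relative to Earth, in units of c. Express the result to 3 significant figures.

First combine the missile and starship (S''→S'): u₁ = (0.6109 + 0.362)/(1 + 0.6109×0.362) = 0.9729/1.2211458 = 0.79671.
Then combine with the cruiser (S'→S): u = (0.79671 + 0.7353)/(1 + 0.79671×0.7353) = 1.53201/1.585820863 = 0.96607.

0.966c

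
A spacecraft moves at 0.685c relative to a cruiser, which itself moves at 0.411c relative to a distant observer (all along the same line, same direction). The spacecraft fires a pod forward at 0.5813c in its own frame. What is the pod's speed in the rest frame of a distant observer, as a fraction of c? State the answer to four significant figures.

0.9595c

Compose velocities in two stages. Stage 1 (into S'): u₁ = (0.5813+0.685)/(1+0.5813×0.685) = 0.90567.
Stage 2 (into S): u = (0.90567+0.411)/(1+0.90567×0.411) = 0.95951, so the speed is 0.9595c.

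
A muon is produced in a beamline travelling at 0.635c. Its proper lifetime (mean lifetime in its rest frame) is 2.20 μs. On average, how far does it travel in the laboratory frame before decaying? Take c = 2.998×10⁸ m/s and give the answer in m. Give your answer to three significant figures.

542 m

With β = 0.635, γ = 1/√(1 − 0.635²) = 1/√0.596775 = 1.2945.
Lab-frame lifetime: Δt = γτ = 1.2945 × 2.20 μs = 2.8479 μs.
Distance: d = vΔt = 0.635 × 2.998×10⁸ m/s × 2.8479×10^-6 s = 542 m.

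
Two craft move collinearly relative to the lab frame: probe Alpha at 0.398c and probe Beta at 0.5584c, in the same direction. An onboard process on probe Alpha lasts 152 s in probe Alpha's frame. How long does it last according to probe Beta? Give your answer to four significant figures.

Transform probe Alpha's velocity into probe Beta's frame: (0.398 − 0.5584)/(1 − 0.398·0.5584) = −0.1604/0.7777568, so the relative speed is 0.20623c.
γ for this relative speed: γ = 1/√(1 − 0.0425308) = 1.022.
The clock on probe Alpha records proper time, so probe Beta measures Δt = γΔτ = 1.022 × 152 = 155.3 s.

155.3 s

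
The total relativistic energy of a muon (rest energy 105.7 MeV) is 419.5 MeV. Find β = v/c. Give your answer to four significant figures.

γ = E/(mc²) = 419.5/105.7 = 3.9688.
β = √(1 − 1/γ²) = √(1 − 0.0634865) = √0.9365135 = 0.9677.

0.9677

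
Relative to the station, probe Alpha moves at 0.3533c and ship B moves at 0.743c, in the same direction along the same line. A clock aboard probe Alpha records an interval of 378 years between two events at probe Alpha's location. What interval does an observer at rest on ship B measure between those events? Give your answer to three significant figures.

445 years

Speed of probe Alpha in ship B's frame: u = (v_A − v_B)/(1 − v_A v_B/c²) = (0.3533 − 0.743)/(1 − 0.3533×0.743) = −0.3897/0.7374981 = −0.52841; |u| = 0.52841c.
At |u| = 0.52841c, γ = (1 − 0.279217)^(−1/2) = 1.1779.
Probe Alpha's interval is proper; time dilation gives Δt_B = γΔτ = 1.1779 × 378 years = 445 years.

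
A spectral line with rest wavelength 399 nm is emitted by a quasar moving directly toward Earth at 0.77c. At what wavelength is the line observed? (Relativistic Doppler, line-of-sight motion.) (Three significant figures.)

Relativistic Doppler for wavelength: λ_obs = λ_src · √((1−β)/(1+β)).
With β = 0.77: factor = √(0.23/1.77) = 0.36048.
λ_obs = 399 × 0.36048 = 144 nm.

144 nm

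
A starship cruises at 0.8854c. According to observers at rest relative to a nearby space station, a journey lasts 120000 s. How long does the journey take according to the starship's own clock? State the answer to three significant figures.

55800 s

β² = 0.78393316, so γ = 1/√0.21606684 = 2.1513.
The moving clock records proper time: Δτ = Δt/γ = 120000/2.1513 = 55800 s.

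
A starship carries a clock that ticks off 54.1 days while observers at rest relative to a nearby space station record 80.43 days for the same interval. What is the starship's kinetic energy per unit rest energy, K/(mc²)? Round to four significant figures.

γ = Δt/Δτ = 80.43/54.1 = 1.48669.
K/(mc²) = γ − 1 = 1.48669 − 1 = 0.4867.

0.4867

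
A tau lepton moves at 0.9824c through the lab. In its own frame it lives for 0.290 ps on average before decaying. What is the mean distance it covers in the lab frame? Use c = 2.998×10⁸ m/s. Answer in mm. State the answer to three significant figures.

0.457 mm

With β = 0.9824, γ = 1/√(1 − 0.9824²) = 1/√0.03489024 = 5.3536.
Lab-frame lifetime: Δt = γτ = 5.3536 × 0.290 ps = 1.5525 ps.
Distance: d = vΔt = 0.9824 × 2.998×10⁸ m/s × 1.5525×10^-12 s = 4.57×10^-4 m = 0.457 mm.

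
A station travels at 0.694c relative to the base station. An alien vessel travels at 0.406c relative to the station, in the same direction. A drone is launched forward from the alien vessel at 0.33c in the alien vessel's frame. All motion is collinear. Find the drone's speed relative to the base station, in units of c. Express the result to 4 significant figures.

0.9260c

Compose velocities in two stages. Stage 1 (into S'): u₁ = (0.33+0.406)/(1+0.33×0.406) = 0.64904.
Stage 2 (into S): u = (0.64904+0.694)/(1+0.64904×0.694) = 0.92596, so the speed is 0.9260c.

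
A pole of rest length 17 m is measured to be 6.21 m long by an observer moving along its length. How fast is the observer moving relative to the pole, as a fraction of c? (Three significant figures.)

Length contraction gives γ = L₀/L = 17/6.21 = 2.7375.
β = √(1 − 1/γ²) = √0.866558 = 0.931.

0.931c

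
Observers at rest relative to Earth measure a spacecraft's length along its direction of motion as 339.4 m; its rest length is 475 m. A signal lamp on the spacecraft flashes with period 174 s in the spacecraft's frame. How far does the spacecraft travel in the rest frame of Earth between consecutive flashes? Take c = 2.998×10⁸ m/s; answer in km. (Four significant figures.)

5.108×10^7 km

From L = L₀/γ: γ = 475/339.4 = 1.39953.
β = √(1 − 1/γ²) = 0.69961. Lab-frame period = γτ = 1.39953×174 s = 243.52 s. Distance = βc × γτ = 0.69961 × 2.998×10⁸ m/s × 243.52 s = 5.1077×10^10 m = 5.108×10^7 km.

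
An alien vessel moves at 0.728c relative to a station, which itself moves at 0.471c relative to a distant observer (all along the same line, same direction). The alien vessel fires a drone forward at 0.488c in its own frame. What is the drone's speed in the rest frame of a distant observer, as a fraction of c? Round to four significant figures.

0.9618c

Apply u = (u'+v)/(1+u'v) twice. Drone in the station frame: (0.488+0.728)/(1+0.488·0.728) = 1.216/1.355264 = 0.89724c.
That velocity, transformed to the rest frame of a distant observer: (0.89724+0.471)/(1+0.89724·0.471) = 1.36824/1.42260004 = 0.96179c.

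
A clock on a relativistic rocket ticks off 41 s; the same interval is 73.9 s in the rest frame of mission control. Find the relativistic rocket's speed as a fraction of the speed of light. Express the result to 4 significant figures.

γ = Δt/Δτ = 73.9/41 = 1.8024.
β = √(1 − 1/γ²) = √(1 − 0.307821) = √0.692179 = 0.8320.

0.8320c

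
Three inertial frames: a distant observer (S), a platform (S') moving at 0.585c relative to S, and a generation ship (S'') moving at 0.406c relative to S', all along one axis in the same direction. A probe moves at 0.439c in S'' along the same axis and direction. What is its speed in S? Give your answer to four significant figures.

0.9173c

First combine the probe and generation ship (S''→S'): u₁ = (0.439 + 0.406)/(1 + 0.439×0.406) = 0.845/1.178234 = 0.71718.
Then combine with the platform (S'→S): u = (0.71718 + 0.585)/(1 + 0.71718×0.585) = 1.30218/1.4195503 = 0.91732.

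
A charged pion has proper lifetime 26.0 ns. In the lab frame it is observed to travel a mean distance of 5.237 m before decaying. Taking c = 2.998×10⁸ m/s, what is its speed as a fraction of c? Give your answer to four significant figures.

Lab distance = (lab lifetime)·v = γτ·βc, so βγ = d/(cτ) = 5.237/(2.998×10⁸ × 2.600×10^-8) = 0.67186.
With βγ = 0.67186: γ² = 1 + (βγ)² = 1.451396, and β = (βγ)/γ = 0.67186/1.20474 = 0.5577.

0.5577c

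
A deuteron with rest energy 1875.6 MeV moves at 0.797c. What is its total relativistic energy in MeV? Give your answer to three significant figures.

3110 MeV

With β = 0.797, γ = 1/√(1 − 0.797²) = 1/√0.364791 = 1.6557.
Total energy: E = γmc² = 1.6557 × 1875.6 MeV = 3110 MeV.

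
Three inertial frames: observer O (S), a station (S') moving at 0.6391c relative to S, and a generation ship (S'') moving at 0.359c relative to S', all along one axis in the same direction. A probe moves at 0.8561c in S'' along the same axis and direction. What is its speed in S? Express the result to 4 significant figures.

0.9840c

Apply u = (u'+v)/(1+u'v) twice. Probe in the station frame: (0.8561+0.359)/(1+0.8561·0.359) = 1.2151/1.3073399 = 0.92944c.
That velocity, transformed to the rest frame of observer O: (0.92944+0.6391)/(1+0.92944·0.6391) = 1.56854/1.594005104 = 0.98402c.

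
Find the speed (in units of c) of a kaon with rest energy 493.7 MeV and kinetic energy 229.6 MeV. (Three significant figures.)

K = (γ−1)mc², so γ = 1 + 229.6/493.7 = 1.4651.
Then v/c = √(1 − γ⁻²) = √(1 − 0.465871) = √0.534129 = 0.731.

0.731c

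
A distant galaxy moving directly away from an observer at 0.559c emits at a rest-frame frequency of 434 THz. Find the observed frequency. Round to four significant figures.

230.8 THz

Relativistic Doppler (source moving away): f_obs = f_src · √((1−β)/(1+β)).
With β = 0.559: factor = √(0.441/1.559) = 0.53186.
f_obs = 434 × 0.53186 = 230.8 THz.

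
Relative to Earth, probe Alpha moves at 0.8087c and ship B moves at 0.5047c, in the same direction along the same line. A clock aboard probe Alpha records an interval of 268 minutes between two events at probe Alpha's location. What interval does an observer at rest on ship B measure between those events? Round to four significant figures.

Transform probe Alpha's velocity into ship B's frame: (0.8087 − 0.5047)/(1 − 0.8087·0.5047) = 0.304/0.59184911, so the relative speed is 0.51364c.
At |u| = 0.51364c, γ = (1 − 0.263826)^(−1/2) = 1.1655.
The clock on probe Alpha records proper time, so ship B measures Δt = γΔτ = 1.1655 × 268 = 312.4 minutes.

312.4 minutes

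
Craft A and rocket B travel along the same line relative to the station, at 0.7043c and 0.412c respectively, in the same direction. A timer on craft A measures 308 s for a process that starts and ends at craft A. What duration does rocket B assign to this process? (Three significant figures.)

Speed of craft A in rocket B's frame: u = (v_A − v_B)/(1 − v_A v_B/c²) = (0.7043 − 0.412)/(1 − 0.7043×0.412) = 0.2923/0.7098284 = 0.41179; |u| = 0.41179c.
γ for this relative speed: γ = 1/√(1 − 0.169571) = 1.0974.
The clock on craft A records proper time, so rocket B measures Δt = γΔτ = 1.0974 × 308 = 338 s.

338 s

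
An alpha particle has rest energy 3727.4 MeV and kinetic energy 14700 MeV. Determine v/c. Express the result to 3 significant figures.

γ = 1 + K/(mc²) = 1 + 14700/3727.4 = 4.9438.
β = √(1 − 1/γ²) = √(1 − 0.0409146) = √0.9590854 = 0.979.

0.979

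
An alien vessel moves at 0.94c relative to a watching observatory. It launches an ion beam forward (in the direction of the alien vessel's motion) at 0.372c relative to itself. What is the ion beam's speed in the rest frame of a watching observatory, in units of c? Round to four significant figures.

0.9721c

In units of c, u = (u' + v)/(1 + u'v) with u' = 0.372 and v = 0.94.
Numerator: 0.372 + 0.94 = 1.312. Denominator: 1 + (0.372)(0.94) = 1.34968.
u = 1.312/1.34968 = 0.97208, so the speed is 0.9721c.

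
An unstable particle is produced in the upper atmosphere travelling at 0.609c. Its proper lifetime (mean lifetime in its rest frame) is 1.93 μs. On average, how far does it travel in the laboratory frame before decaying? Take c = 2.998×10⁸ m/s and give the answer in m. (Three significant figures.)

With β = 0.609, γ = 1/√(1 − 0.609²) = 1/√0.629119 = 1.2608.
Lab-frame lifetime: Δt = γτ = 1.2608 × 1.93 μs = 2.4333 μs.
Distance: d = vΔt = 0.609 × 2.998×10⁸ m/s × 2.4333×10^-6 s = 444 m.

444 m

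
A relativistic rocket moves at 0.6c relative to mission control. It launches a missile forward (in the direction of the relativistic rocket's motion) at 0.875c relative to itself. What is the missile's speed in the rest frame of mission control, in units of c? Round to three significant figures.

0.967c

In units of c, u = (u' + v)/(1 + u'v) with u' = 0.875 and v = 0.6.
Numerator: 0.875 + 0.6 = 1.475. Denominator: 1 + (0.875)(0.6) = 1.525.
u = 1.475/1.525 = 0.96721, so the speed is 0.967c.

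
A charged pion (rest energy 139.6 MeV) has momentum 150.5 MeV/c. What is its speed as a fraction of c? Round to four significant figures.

0.7332c

βγ = pc/(mc²) = 150.5/139.6 = 1.0781.
Since γ² = 1 + (βγ)² = 2.1623, γ = √2.1623 = 1.47048, and β = (βγ)/γ = 1.0781/1.47048 = 0.7332.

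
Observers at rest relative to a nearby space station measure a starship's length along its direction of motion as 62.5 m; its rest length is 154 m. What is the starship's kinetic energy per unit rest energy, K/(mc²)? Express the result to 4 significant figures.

Length contraction gives γ = L₀/L = 154/62.5 = 2.464.
Since K = (γ−1)mc², K/(mc²) = 2.464 − 1 = 1.464.

1.464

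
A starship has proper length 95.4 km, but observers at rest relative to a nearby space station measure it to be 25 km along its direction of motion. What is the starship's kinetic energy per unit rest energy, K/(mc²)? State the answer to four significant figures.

γ = L₀/L = 95.4/25 = 3.816.
Since K = (γ−1)mc², K/(mc²) = 3.816 − 1 = 2.816.

2.816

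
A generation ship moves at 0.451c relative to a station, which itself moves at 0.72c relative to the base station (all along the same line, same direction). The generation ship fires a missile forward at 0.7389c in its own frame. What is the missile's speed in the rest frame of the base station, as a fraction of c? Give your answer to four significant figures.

Apply u = (u'+v)/(1+u'v) twice. Missile in the station frame: (0.7389+0.451)/(1+0.7389·0.451) = 1.1899/1.3332439 = 0.89248c.
That velocity, transformed to the rest frame of the base station: (0.89248+0.72)/(1+0.89248·0.72) = 1.61248/1.6425856 = 0.98167c.

0.9817c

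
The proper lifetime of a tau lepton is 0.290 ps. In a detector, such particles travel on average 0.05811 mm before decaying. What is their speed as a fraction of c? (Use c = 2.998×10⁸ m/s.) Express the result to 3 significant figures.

0.556c

Lab distance = (lab lifetime)·v = γτ·βc, so βγ = d/(cτ) = 5.811×10^-5/(2.998×10⁸ × 2.900×10^-13) = 0.66838.
With βγ = 0.66838: γ² = 1 + (βγ)² = 1.446732, and β = (βγ)/γ = 0.66838/1.2028 = 0.556.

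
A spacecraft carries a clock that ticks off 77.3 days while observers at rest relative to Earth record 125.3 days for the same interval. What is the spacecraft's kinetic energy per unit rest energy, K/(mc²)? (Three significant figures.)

0.621

From Δt = γΔτ: γ = 125.3/77.3 = 1.62096.
Since K = (γ−1)mc², K/(mc²) = 1.62096 − 1 = 0.621.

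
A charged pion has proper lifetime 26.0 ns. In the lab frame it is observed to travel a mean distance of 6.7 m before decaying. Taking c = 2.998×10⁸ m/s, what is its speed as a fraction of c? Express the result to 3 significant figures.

0.652c

Lab distance = (lab lifetime)·v = γτ·βc, so βγ = d/(cτ) = 6.700/(2.998×10⁸ × 2.600×10^-8) = 0.85955.
With βγ = 0.85955: γ² = 1 + (βγ)² = 1.738826, and β = (βγ)/γ = 0.85955/1.31865 = 0.652.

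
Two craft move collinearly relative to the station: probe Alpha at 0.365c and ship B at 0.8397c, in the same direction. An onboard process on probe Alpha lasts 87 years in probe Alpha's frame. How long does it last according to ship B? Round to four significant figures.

119.3 years

Speed of probe Alpha in ship B's frame: u = (v_A − v_B)/(1 − v_A v_B/c²) = (0.365 − 0.8397)/(1 − 0.365×0.8397) = −0.4747/0.6935095 = −0.68449; |u| = 0.68449c.
At |u| = 0.68449c, γ = (1 − 0.468527)^(−1/2) = 1.3717.
Probe Alpha's interval is proper; time dilation gives Δt_B = γΔτ = 1.3717 × 87 years = 119.3 years.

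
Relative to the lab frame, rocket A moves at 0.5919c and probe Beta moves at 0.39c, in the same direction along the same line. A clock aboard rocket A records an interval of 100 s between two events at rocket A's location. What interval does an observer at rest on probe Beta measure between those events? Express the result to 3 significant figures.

Speed of rocket A in probe Beta's frame: u = (v_A − v_B)/(1 − v_A v_B/c²) = (0.5919 − 0.39)/(1 − 0.5919×0.39) = 0.2019/0.769159 = 0.26249; |u| = 0.26249c.
At |u| = 0.26249c, γ = (1 − 0.068901)^(−1/2) = 1.0363.
Rocket A's interval is proper; time dilation gives Δt_B = γΔτ = 1.0363 × 100 s = 104 s.

104 s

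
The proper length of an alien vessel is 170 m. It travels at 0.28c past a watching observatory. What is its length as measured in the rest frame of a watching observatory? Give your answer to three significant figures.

163 m

β² = 0.0784, so γ = 1/√0.9216 = 1.0417.
Along the direction of motion the measured length is L₀/γ = 170/1.0417 = 163 m.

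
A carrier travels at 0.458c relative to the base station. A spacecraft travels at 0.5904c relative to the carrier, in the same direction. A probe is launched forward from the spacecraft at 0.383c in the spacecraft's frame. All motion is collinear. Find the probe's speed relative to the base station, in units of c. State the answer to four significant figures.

0.9181c

Apply u = (u'+v)/(1+u'v) twice. Probe in the carrier frame: (0.383+0.5904)/(1+0.383·0.5904) = 0.9734/1.2261232 = 0.79388c.
That velocity, transformed to the rest frame of the base station: (0.79388+0.458)/(1+0.79388·0.458) = 1.25188/1.36359704 = 0.91807c.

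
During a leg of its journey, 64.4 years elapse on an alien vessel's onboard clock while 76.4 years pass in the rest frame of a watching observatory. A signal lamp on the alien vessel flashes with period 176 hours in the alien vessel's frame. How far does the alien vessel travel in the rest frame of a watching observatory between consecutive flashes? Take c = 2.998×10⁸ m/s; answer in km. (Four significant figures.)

1.212×10^11 km

The time-dilation ratio gives γ = 76.4/64.4 = 1.18634.
β = √(1 − 1/γ²) = 0.53803. Lab-frame period = γτ = 1.18634×176 hours = 208.8 hours. Distance = βc × γτ = 0.53803 × 2.998×10⁸ m/s × 751680 s = 1.2125×10^14 m = 1.212×10^11 km.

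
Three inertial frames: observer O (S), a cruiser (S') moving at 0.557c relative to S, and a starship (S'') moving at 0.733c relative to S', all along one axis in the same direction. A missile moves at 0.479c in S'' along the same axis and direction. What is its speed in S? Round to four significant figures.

0.9696c

Apply u = (u'+v)/(1+u'v) twice. Missile in the cruiser frame: (0.479+0.733)/(1+0.479·0.733) = 1.212/1.351107 = 0.89704c.
That velocity, transformed to the rest frame of observer O: (0.89704+0.557)/(1+0.89704·0.557) = 1.45404/1.49965128 = 0.96959c.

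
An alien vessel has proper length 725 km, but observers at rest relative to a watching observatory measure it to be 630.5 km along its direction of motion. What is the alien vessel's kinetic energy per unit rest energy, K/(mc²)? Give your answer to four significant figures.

γ = L₀/L = 725/630.5 = 1.14988.
Since K = (γ−1)mc², K/(mc²) = 1.14988 − 1 = 0.1499.

0.1499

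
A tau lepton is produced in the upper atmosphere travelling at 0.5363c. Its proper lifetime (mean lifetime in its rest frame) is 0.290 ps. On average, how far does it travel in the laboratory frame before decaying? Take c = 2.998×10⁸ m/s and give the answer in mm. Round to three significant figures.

0.0552 mm

β² = 0.28761769, so γ = 1/√0.71238231 = 1.1848.
Lab-frame lifetime: Δt = γτ = 1.1848 × 0.290 ps = 0.34359 ps.
Distance: d = vΔt = 0.5363 × 2.998×10⁸ m/s × 3.4359×10^-13 s = 5.52×10^-5 m = 0.0552 mm.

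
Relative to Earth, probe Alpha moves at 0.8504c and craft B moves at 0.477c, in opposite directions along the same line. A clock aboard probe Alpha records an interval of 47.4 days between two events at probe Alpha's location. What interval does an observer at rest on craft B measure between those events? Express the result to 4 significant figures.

Transform probe Alpha's velocity into craft B's frame: (0.8504 + 0.477)/(1 + 0.8504·0.477) = 1.3274/1.4056408, so the relative speed is 0.94434c.
At |u| = 0.94434c, γ = (1 − 0.891778)^(−1/2) = 3.0398.
Probe Alpha's interval is proper; time dilation gives Δt_B = γΔτ = 3.0398 × 47.4 days = 144.1 days.

144.1 days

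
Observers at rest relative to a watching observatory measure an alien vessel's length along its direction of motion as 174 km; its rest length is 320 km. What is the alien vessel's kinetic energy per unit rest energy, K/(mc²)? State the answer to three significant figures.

Length contraction gives γ = L₀/L = 320/174 = 1.83908.
K/(mc²) = γ − 1 = 1.83908 − 1 = 0.839.

0.839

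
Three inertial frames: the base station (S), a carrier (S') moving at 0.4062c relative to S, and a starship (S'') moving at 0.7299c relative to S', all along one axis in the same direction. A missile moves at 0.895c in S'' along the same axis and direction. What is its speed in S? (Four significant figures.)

0.9927c

Compose velocities in two stages. Stage 1 (into S'): u₁ = (0.895+0.7299)/(1+0.895×0.7299) = 0.98285.
Stage 2 (into S): u = (0.98285+0.4062)/(1+0.98285×0.4062) = 0.99272, so the speed is 0.9927c.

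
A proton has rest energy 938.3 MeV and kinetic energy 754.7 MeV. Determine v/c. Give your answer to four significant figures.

K = (γ−1)mc², so γ = 1 + 754.7/938.3 = 1.8043.
Then v/c = √(1 − γ⁻²) = √(1 − 0.307173) = √0.692827 = 0.8324.

0.8324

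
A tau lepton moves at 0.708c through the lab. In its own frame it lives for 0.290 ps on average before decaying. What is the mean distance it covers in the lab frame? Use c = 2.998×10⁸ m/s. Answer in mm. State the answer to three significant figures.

β² = 0.501264, so γ = 1/√0.498736 = 1.416.
Lab-frame lifetime: Δt = γτ = 1.416 × 0.290 ps = 0.41064 ps.
Distance: d = vΔt = 0.708 × 2.998×10⁸ m/s × 4.1064×10^-13 s = 8.72×10^-5 m = 0.0872 mm.

0.0872 mm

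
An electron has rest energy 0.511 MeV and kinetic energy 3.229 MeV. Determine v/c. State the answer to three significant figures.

0.991

K = (γ−1)mc², so γ = 1 + 3.229/0.511 = 7.319.
Then v/c = √(1 − γ⁻²) = √(1 − 0.0186679) = √0.9813321 = 0.991.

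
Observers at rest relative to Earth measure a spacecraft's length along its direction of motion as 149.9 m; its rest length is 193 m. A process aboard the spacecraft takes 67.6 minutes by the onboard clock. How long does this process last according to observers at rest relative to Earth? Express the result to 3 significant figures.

87.0 minutes

Length contraction gives γ = L₀/L = 193/149.9 = 1.28753.
Δt = γΔτ = 1.28753 × 67.6 = 87.0 minutes.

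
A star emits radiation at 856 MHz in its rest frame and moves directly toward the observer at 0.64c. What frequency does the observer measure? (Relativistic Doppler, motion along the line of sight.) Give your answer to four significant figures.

1827 MHz

Relativistic Doppler (source moving toward): f_obs = f_src · √((1+β)/(1−β)).
With β = 0.64: factor = √(1.64/0.36) = 2.1344.
f_obs = 856 × 2.1344 = 1827 MHz.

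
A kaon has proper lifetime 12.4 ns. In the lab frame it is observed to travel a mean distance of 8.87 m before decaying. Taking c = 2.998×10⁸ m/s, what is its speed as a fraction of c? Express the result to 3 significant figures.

0.922c

d = βγcτ ⇒ βγ = d/(cτ) = 8.870 m / (3.71752 m) = 2.386.
β = (βγ)/√(1+(βγ)²) = 2.386/√6.693 = 0.922.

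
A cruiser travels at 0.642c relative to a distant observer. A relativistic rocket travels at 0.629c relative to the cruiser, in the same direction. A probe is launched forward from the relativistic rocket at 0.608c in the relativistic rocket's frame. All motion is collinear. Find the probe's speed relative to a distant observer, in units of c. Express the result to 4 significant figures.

0.9761c

Compose velocities in two stages. Stage 1 (into S'): u₁ = (0.608+0.629)/(1+0.608×0.629) = 0.8948.
Stage 2 (into S): u = (0.8948+0.642)/(1+0.8948×0.642) = 0.97608, so the speed is 0.9761c.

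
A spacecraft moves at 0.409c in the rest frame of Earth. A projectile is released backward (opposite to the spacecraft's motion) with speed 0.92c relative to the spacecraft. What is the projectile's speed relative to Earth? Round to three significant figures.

0.819c

Relativistic velocity addition: u = (u' + v)/(1 + u'v/c²), with u' = −0.92c and v = 0.409c.
Numerator: −0.92 + 0.409 = −0.511. Denominator: 1 + (−0.92)(0.409) = 0.62372.
u = −0.511/0.62372 = −0.81928, so the speed is 0.819c.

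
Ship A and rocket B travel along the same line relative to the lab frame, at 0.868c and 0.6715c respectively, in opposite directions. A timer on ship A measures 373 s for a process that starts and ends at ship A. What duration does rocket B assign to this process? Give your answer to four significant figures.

Speed of ship A in rocket B's frame: u = (v_A + v_B)/(1 + v_A v_B/c²) = (0.868 + 0.6715)/(1 + 0.868×0.6715) = 1.5395/1.582862 = 0.97261; |u| = 0.97261c.
γ for this relative speed: γ = 1/√(1 − 0.94597) = 4.3021.
Ship A's interval is proper; time dilation gives Δt_B = γΔτ = 4.3021 × 373 s = 1605 s.

1605 s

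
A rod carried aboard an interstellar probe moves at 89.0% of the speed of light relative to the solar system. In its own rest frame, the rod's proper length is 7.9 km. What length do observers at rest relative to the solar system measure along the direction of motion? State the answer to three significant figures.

With β = 0.89, γ = 1/√(1 − 0.89²) = 1/√0.2079 = 2.1932.
Along the direction of motion the measured length is L₀/γ = 7.9/2.1932 = 3.60 km.

3.60 km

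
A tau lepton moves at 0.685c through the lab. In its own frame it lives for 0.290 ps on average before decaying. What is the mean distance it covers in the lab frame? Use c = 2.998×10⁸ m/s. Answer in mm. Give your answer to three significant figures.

β² = 0.469225, so γ = 1/√0.530775 = 1.3726.
Lab-frame lifetime: Δt = γτ = 1.3726 × 0.290 ps = 0.39805 ps.
Distance: d = vΔt = 0.685 × 2.998×10⁸ m/s × 3.9805×10^-13 s = 8.17×10^-5 m = 0.0817 mm.

0.0817 mm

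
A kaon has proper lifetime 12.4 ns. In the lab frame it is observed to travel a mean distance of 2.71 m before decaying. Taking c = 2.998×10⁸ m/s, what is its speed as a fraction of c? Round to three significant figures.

d = βγcτ ⇒ βγ = d/(cτ) = 2.710 m / (3.71752 m) = 0.72898.
β = (βγ)/√(1+(βγ)²) = 0.72898/√1.531412 = 0.589.

0.589c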